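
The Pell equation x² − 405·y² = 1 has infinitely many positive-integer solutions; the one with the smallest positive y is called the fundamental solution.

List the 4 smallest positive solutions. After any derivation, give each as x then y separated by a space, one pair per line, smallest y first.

d=405: √d = [20; 8,40] (ℓ=2, even), read p_1/q_1
a_0=20:  p_0=20·1+0=20,  q_0=20·0+1=1
a_1=8:  p_1=8·20+1=161,  q_1=8·1+0=8
→ (161, 8).  Check: 161²=25921, 405·8²=25920, difference 1.
(x_2, y_2) = (161·161 + 405·8·8, 161·8 + 8·161) = (51841, 2576)
(x_3, y_3) = (161·51841 + 405·8·2576, 161·2576 + 8·51841) = (16692641, 829464)
(x_4, y_4) = (161·16692641 + 405·8·829464, 161·829464 + 8·16692641) = (5374978561, 267084832)

161 8
51841 2576
16692641 829464
5374978561 267084832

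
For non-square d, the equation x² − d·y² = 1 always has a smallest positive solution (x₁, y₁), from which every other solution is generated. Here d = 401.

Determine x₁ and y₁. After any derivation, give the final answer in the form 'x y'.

√401 = [20; 40, …], period ℓ=1 (odd) → k=1
i=0: a=20 ⇒ p=20, q=1
i=1: a=40 ⇒ p=801, q=40
fundamental: x₁=801, y₁=40  (since 641601 − 401·1600 = 1)

801 40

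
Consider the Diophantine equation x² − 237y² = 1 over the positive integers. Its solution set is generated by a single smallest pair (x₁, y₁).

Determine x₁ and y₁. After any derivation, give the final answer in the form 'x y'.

228151 14820

√237 = [15; 2,1,1,7,10,7,1,1,2,30, …], period ℓ=10 (even) → k=9
k=0  a_k=15  p_k/q_k = 15/1
k=1  a_k=2  p_k/q_k = 31/2
…
k=5  a_k=10  p_k/q_k = 5927/385
…
k=7  a_k=1  p_k/q_k = 48001/3118
k=8  a_k=1  p_k/q_k = 90075/5851
k=9  a_k=2  p_k/q_k = 228151/14820
→ (228151, 14820).  Check: 228151²=52052878801, 237·14820²=52052878800, difference 1.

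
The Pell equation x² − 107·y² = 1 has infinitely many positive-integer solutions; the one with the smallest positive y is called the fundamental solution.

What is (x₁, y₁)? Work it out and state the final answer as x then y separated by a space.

√107 → a₀=10, period (2,1,9,1,2,20); ℓ=6 even so k=5
a_0=10:  p_0=10·1+0=10,  q_0=10·0+1=1
…
a_2=1:  p_2=1·21+10=31,  q_2=1·2+1=3
a_3=9:  p_3=9·31+21=300,  q_3=9·3+2=29
a_4=1:  p_4=1·300+31=331,  q_4=1·29+3=32
a_5=2:  p_5=2·331+300=962,  q_5=2·32+29=93
(x₁, y₁) = (962, 93);  962² − 107·93² = 1 ✓

962 93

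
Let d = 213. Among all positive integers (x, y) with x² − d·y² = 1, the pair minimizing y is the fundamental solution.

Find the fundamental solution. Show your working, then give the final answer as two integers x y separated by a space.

194399 13320

[14; 1,1,2,6,1,8,1,6,2,1,1,28] for √213; ℓ=12 ⇒ convergent index 11
k=0  a_k=14  p_k/q_k = 14/1
…
k=4  a_k=6  p_k/q_k = 467/32
…
k=8  a_k=6  p_k/q_k = 36749/2518
…
k=10  a_k=1  p_k/q_k = 115574/7919
k=11  a_k=1  p_k/q_k = 194399/13320
fundamental: x₁=194399, y₁=13320  (since 37790971201 − 213·177422400 = 1)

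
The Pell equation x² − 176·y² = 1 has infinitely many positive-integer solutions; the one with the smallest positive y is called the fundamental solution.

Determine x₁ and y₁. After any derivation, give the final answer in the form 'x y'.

[13; 3,1,3,26] for √176; ℓ=4 ⇒ convergent index 3
a_0=13:  p_0=13·1+0=13,  q_0=13·0+1=1
…
a_2=1:  p_2=1·40+13=53,  q_2=1·3+1=4
a_3=3:  p_3=3·53+40=199,  q_3=3·4+3=15
(x₁, y₁) = (199, 15);  199² − 176·15² = 1 ✓

199 15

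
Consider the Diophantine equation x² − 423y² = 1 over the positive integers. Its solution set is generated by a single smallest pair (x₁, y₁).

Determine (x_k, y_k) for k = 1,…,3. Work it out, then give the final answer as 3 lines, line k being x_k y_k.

√423 = [20; 1,1,3,4,3,1,1,40, …], period ℓ=8 (even) → k=7
k=0  a_k=20  p_k/q_k = 20/1
k=1  a_k=1  p_k/q_k = 21/1
…
k=3  a_k=3  p_k/q_k = 144/7
…
k=5  a_k=3  p_k/q_k = 1995/97
k=6  a_k=1  p_k/q_k = 2612/127
k=7  a_k=1  p_k/q_k = 4607/224
→ (4607, 224).  Check: 4607²=21224449, 423·224²=21224448, difference 1.
n=2: (4607,224)∘(4607,224) = (4607·4607+423·224·224, 4607·224+224·4607) = (42448897,2063936)
n=3: (42448897,2063936)∘(4607,224) = (4607·42448897+423·224·2063936, 4607·2063936+224·42448897) = (391124132351,19017106080)

4607 224
42448897 2063936
391124132351 19017106080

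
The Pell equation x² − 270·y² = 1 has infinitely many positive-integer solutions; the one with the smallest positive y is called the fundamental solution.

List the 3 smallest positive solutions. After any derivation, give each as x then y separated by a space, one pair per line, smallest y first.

5291 322
55989361 3407404
592479412811 36057148806

d=270: √d = [16; 2,3,6,3,2,32] (ℓ=6, even), read p_5/q_5
k=0  a_k=16  p_k/q_k = 16/1
…
k=2  a_k=3  p_k/q_k = 115/7
k=3  a_k=6  p_k/q_k = 723/44
k=4  a_k=3  p_k/q_k = 2284/139
k=5  a_k=2  p_k/q_k = 5291/322
→ (5291, 322).  Check: 5291²=27994681, 270·322²=27994680, difference 1.
(5291+322√270)^2 = 55989361 + 3407404√270
(5291+322√270)^3 = 592479412811 + 36057148806√270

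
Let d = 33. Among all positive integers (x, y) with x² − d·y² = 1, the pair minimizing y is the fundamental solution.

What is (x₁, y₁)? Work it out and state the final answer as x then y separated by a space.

23 4

√33 → a₀=5, period (1,2,1,10); ℓ=4 even so k=3
step 0: (5, 1)  from 5·(1,0) + (0,1)
…
step 2: (17, 3)  from 2·(6,1) + (5,1)
step 3: (23, 4)  from 1·(17,3) + (6,1)
→ (23, 4).  Check: 23²=529, 33·4²=528, difference 1.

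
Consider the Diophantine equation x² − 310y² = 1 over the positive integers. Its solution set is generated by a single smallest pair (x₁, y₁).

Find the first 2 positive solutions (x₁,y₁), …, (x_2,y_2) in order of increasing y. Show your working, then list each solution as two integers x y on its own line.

√310 → a₀=17, period (1,1,1,1,5,…,1,1,34); ℓ=16 even so k=15
i=0: a=17 ⇒ p=17, q=1
i=1: a=1 ⇒ p=18, q=1
i=2: a=1 ⇒ p=35, q=2
i=3: a=1 ⇒ p=53, q=3
…
i=5: a=5 ⇒ p=493, q=28
i=6: a=3 ⇒ p=1567, q=89
i=7: a=1 ⇒ p=2060, q=117
i=8: a=2 ⇒ p=5687, q=323
i=9: a=1 ⇒ p=7747, q=440
i=10: a=3 ⇒ p=28928, q=1643
i=11: a=5 ⇒ p=152387, q=8655
i=12: a=1 ⇒ p=181315, q=10298
i=13: a=1 ⇒ p=333702, q=18953
i=14: a=1 ⇒ p=515017, q=29251
i=15: a=1 ⇒ p=848719, q=48204
(x₁, y₁) = (848719, 48204);  848719² − 310·48204² = 1 ✓
(848719+48204√310)^2 = 1440647881921 + 81823301352√310

848719 48204
1440647881921 81823301352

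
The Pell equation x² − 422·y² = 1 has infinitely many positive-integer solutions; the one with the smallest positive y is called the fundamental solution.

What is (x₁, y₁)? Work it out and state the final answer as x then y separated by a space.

√422 = [20; 1,1,5,2,1,…,1,1,40, …], period ℓ=14 (even) → k=13
k=0  a_k=20  p_k/q_k = 20/1
…
k=2  a_k=1  p_k/q_k = 41/2
k=3  a_k=5  p_k/q_k = 226/11
k=4  a_k=2  p_k/q_k = 493/24
k=5  a_k=1  p_k/q_k = 719/35
…
k=7  a_k=20  p_k/q_k = 53719/2615
k=8  a_k=3  p_k/q_k = 163807/7974
k=9  a_k=1  p_k/q_k = 217526/10589
…
k=12  a_k=1  p_k/q_k = 3810680/185501
k=13  a_k=1  p_k/q_k = 7022501/341850
fundamental: x₁=7022501, y₁=341850  (since 49315520295001 − 422·116861422500 = 1)

7022501 341850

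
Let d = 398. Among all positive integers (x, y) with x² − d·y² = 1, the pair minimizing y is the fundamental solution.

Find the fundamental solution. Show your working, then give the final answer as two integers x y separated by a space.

√398 → a₀=19, period (1,18,1,38); ℓ=4 even so k=3
i=0: a=19 ⇒ p=19, q=1
…
i=2: a=18 ⇒ p=379, q=19
i=3: a=1 ⇒ p=399, q=20
(x₁, y₁) = (399, 20);  399² − 398·20² = 1 ✓

399 20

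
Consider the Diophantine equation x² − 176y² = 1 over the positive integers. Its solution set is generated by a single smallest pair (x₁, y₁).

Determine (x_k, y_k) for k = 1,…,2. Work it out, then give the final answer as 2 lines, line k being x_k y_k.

d=176: √d = [13; 3,1,3,26] (ℓ=4, even), read p_3/q_3
k=0  a_k=13  p_k/q_k = 13/1
k=1  a_k=3  p_k/q_k = 40/3
k=2  a_k=1  p_k/q_k = 53/4
k=3  a_k=3  p_k/q_k = 199/15
→ (199, 15).  Check: 199²=39601, 176·15²=39600, difference 1.
(199+15√176)^2 = 79201 + 5970√176

199 15
79201 5970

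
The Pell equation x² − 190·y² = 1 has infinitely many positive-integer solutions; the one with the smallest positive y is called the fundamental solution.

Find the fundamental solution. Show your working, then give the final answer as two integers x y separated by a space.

52021 3774

√190 = [13; 1,3,1,1,1,…,3,1,26, …], period ℓ=14 (even) → k=13
i=0: a=13 ⇒ p=13, q=1
…
i=2: a=3 ⇒ p=55, q=4
i=3: a=1 ⇒ p=69, q=5
i=4: a=1 ⇒ p=124, q=9
…
i=7: a=2 ⇒ p=1213, q=88
…
i=12: a=3 ⇒ p=40787, q=2959
i=13: a=1 ⇒ p=52021, q=3774
(x₁, y₁) = (52021, 3774);  52021² − 190·3774² = 1 ✓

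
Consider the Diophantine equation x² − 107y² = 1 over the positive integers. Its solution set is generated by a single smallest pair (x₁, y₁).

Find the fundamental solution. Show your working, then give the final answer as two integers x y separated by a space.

√107 → a₀=10, period (2,1,9,1,2,20); ℓ=6 even so k=5
step 0: (10, 1)  from 10·(1,0) + (0,1)
…
step 3: (300, 29)  from 9·(31,3) + (21,2)
step 4: (331, 32)  from 1·(300,29) + (31,3)
step 5: (962, 93)  from 2·(331,32) + (300,29)
→ (962, 93).  Check: 962²=925444, 107·93²=925443, difference 1.

962 93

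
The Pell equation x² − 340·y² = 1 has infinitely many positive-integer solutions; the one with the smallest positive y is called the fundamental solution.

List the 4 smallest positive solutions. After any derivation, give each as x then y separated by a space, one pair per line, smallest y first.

285769 15498
163327842721 8857695924
93348068572789129 5062509812995614
53351968415791425367681 2893416733491029538408

√340 → a₀=18, period (2,3,1,1,1,…,3,2,36); ℓ=14 even so k=13
k=0  a_k=18  p_k/q_k = 18/1
…
k=5  a_k=1  p_k/q_k = 461/25
…
k=7  a_k=8  p_k/q_k = 6509/353
…
k=10  a_k=1  p_k/q_k = 21039/1141
k=11  a_k=1  p_k/q_k = 34813/1888
k=12  a_k=3  p_k/q_k = 125478/6805
k=13  a_k=2  p_k/q_k = 285769/15498
fundamental: x₁=285769, y₁=15498  (since 81663921361 − 340·240188004 = 1)
(285769+15498√340)^2 = 163327842721 + 8857695924√340
(285769+15498√340)^3 = 93348068572789129 + 5062509812995614√340
(285769+15498√340)^4 = 53351968415791425367681 + 2893416733491029538408√340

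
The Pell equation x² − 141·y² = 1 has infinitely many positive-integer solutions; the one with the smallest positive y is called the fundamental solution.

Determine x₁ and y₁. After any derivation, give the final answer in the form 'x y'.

95 8

√141 → a₀=11, period (1,6,1,22); ℓ=4 even so k=3
k=0  a_k=11  p_k/q_k = 11/1
k=1  a_k=1  p_k/q_k = 12/1
k=2  a_k=6  p_k/q_k = 83/7
k=3  a_k=1  p_k/q_k = 95/8
fundamental: x₁=95, y₁=8  (since 9025 − 141·64 = 1)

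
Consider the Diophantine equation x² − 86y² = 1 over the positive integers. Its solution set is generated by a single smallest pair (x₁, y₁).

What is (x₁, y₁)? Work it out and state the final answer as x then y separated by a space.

√86 → a₀=9, period (3,1,1,1,8,1,1,1,3,18); ℓ=10 even so k=9
a_0=9:  p_0=9·1+0=9,  q_0=9·0+1=1
…
a_2=1:  p_2=1·28+9=37,  q_2=1·3+1=4
…
a_5=8:  p_5=8·102+65=881,  q_5=8·11+7=95
a_6=1:  p_6=1·881+102=983,  q_6=1·95+11=106
…
a_8=1:  p_8=1·1864+983=2847,  q_8=1·201+106=307
a_9=3:  p_9=3·2847+1864=10405,  q_9=3·307+201=1122
→ (10405, 1122).  Check: 10405²=108264025, 86·1122²=108264024, difference 1.

10405 1122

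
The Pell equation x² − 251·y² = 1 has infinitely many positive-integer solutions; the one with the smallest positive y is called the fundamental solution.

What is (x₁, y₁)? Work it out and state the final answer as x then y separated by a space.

d=251: √d = [15; 1,5,2,1,2,…,5,1,30] (ℓ=14, even), read p_13/q_13
a_0=15:  p_0=15·1+0=15,  q_0=15·0+1=1
a_1=1:  p_1=1·15+1=16,  q_1=1·1+0=1
a_2=5:  p_2=5·16+15=95,  q_2=5·1+1=6
…
a_4=1:  p_4=1·206+95=301,  q_4=1·13+6=19
a_5=2:  p_5=2·301+206=808,  q_5=2·19+13=51
a_6=2:  p_6=2·808+301=1917,  q_6=2·51+19=121
a_7=15:  p_7=15·1917+808=29563,  q_7=15·121+51=1866
a_8=2:  p_8=2·29563+1917=61043,  q_8=2·1866+121=3853
…
a_10=1:  p_10=1·151649+61043=212692,  q_10=1·9572+3853=13425
…
a_12=5:  p_12=5·577033+212692=3097857,  q_12=5·36422+13425=195535
a_13=1:  p_13=1·3097857+577033=3674890,  q_13=1·195535+36422=231957
fundamental: x₁=3674890, y₁=231957  (since 13504816512100 − 251·53804049849 = 1)

3674890 231957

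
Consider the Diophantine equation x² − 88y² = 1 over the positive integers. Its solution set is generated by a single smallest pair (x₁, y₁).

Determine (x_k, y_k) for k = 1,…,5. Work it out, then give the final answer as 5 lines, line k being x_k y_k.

197 21
77617 8274
30580901 3259935
12048797377 1284406116
4747195585637 506052749769

√88 = [9; 2,1,1,1,2,18, …], period ℓ=6 (even) → k=5
i=0: a=9 ⇒ p=9, q=1
…
i=2: a=1 ⇒ p=28, q=3
…
i=4: a=1 ⇒ p=75, q=8
i=5: a=2 ⇒ p=197, q=21
(x₁, y₁) = (197, 21);  197² − 88·21² = 1 ✓
(x_2, y_2) = (197·197 + 88·21·21, 197·21 + 21·197) = (77617, 8274)
(x_3, y_3) = (197·77617 + 88·21·8274, 197·8274 + 21·77617) = (30580901, 3259935)
(x_4, y_4) = (197·30580901 + 88·21·3259935, 197·3259935 + 21·30580901) = (12048797377, 1284406116)
(x_5, y_5) = (197·12048797377 + 88·21·1284406116, 197·1284406116 + 21·12048797377) = (4747195585637, 506052749769)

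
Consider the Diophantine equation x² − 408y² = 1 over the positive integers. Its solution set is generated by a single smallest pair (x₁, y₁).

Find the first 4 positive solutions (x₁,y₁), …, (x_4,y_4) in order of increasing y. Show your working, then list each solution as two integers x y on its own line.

101 5
20401 1010
4120901 204015
832401601 41210020

√408 = [20; 5,40, …], period ℓ=2 (even) → k=1
step 0: (20, 1)  from 20·(1,0) + (0,1)
step 1: (101, 5)  from 5·(20,1) + (1,0)
(x₁, y₁) = (101, 5);  101² − 408·5² = 1 ✓
(x_2, y_2) = (101·101 + 408·5·5, 101·5 + 5·101) = (20401, 1010)
(x_3, y_3) = (101·20401 + 408·5·1010, 101·1010 + 5·20401) = (4120901, 204015)
(x_4, y_4) = (101·4120901 + 408·5·204015, 101·204015 + 5·4120901) = (832401601, 41210020)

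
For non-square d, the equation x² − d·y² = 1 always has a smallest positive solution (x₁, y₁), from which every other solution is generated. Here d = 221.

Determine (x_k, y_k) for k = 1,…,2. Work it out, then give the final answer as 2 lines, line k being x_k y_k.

1665 112
5544449 372960

d=221: √d = [14; 1,6,2,6,1,28] (ℓ=6, even), read p_5/q_5
a_0=14:  p_0=14·1+0=14,  q_0=14·0+1=1
a_1=1:  p_1=1·14+1=15,  q_1=1·1+0=1
a_2=6:  p_2=6·15+14=104,  q_2=6·1+1=7
a_3=2:  p_3=2·104+15=223,  q_3=2·7+1=15
a_4=6:  p_4=6·223+104=1442,  q_4=6·15+7=97
a_5=1:  p_5=1·1442+223=1665,  q_5=1·97+15=112
→ (1665, 112).  Check: 1665²=2772225, 221·112²=2772224, difference 1.
(1665+112√221)^2 = 5544449 + 372960√221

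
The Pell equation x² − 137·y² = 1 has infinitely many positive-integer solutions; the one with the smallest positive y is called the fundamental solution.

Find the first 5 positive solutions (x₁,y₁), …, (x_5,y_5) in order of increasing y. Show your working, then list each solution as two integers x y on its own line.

6083073 519712
74007554246657 6322892069952
900386710067742990849 76925228065277725280
10954236171143757109591351297 935883555725460013412300928
133270836576615035597116312473600513 11386095977955005515107946008258208

[11; 1,2,2,1,1,2,2,1,22] for √137; ℓ=9 ⇒ convergent index 17
step 0: (11, 1)  from 11·(1,0) + (0,1)
step 1: (12, 1)  from 1·(11,1) + (1,0)
step 2: (35, 3)  from 2·(12,1) + (11,1)
…
step 5: (199, 17)  from 1·(117,10) + (82,7)
step 6: (515, 44)  from 2·(199,17) + (117,10)
step 7: (1229, 105)  from 2·(515,44) + (199,17)
step 8: (1744, 149)  from 1·(1229,105) + (515,44)
step 9: (39597, 3383)  from 22·(1744,149) + (1229,105)
…
step 16: (4286741, 366241)  from 2·(1796332,153471) + (694077,59299)
step 17: (6083073, 519712)  from 1·(4286741,366241) + (1796332,153471)
(x₁, y₁) = (6083073, 519712);  6083073² − 137·519712² = 1 ✓
n=2: (6083073,519712)∘(6083073,519712) = (6083073·6083073+137·519712·519712, 6083073·519712+519712·6083073) = (74007554246657,6322892069952)
n=3: (74007554246657,6322892069952)∘(6083073,519712) = (6083073·74007554246657+137·519712·6322892069952, 6083073·6322892069952+519712·74007554246657) = (900386710067742990849,76925228065277725280)
n=4: (900386710067742990849,76925228065277725280)∘(6083073,519712) = (6083073·900386710067742990849+137·519712·76925228065277725280, 6083073·76925228065277725280+519712·900386710067742990849) = (10954236171143757109591351297,935883555725460013412300928)
n=5: (10954236171143757109591351297,935883555725460013412300928)∘(6083073,519712) = (6083073·10954236171143757109591351297+137·519712·935883555725460013412300928, 6083073·935883555725460013412300928+519712·10954236171143757109591351297) = (133270836576615035597116312473600513,11386095977955005515107946008258208)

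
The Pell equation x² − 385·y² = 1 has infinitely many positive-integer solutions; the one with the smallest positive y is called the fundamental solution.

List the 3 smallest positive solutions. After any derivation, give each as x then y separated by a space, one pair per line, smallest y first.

√385 → a₀=19, period (1,1,1,1,1,…,1,1,38); ℓ=16 even so k=15
i=0: a=19 ⇒ p=19, q=1
…
i=2: a=1 ⇒ p=39, q=2
…
i=4: a=1 ⇒ p=98, q=5
i=5: a=1 ⇒ p=157, q=8
i=6: a=3 ⇒ p=569, q=29
…
i=9: a=1 ⇒ p=2747, q=140
i=10: a=3 ⇒ p=10262, q=523
i=11: a=1 ⇒ p=13009, q=663
…
i=13: a=1 ⇒ p=36280, q=1849
i=14: a=1 ⇒ p=59551, q=3035
i=15: a=1 ⇒ p=95831, q=4884
(x₁, y₁) = (95831, 4884);  95831² − 385·4884² = 1 ✓
(x_2, y_2) = (95831·95831 + 385·4884·4884, 95831·4884 + 4884·95831) = (18367161121, 936077208)
(x_3, y_3) = (95831·18367161121 + 385·4884·936077208, 95831·936077208 + 4884·18367161121) = (3520286834677271, 179410429834812)

95831 4884
18367161121 936077208
3520286834677271 179410429834812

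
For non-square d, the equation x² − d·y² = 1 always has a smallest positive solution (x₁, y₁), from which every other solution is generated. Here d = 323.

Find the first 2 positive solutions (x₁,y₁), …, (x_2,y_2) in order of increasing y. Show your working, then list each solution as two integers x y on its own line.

18 1
647 36

[17; 1,34] for √323; ℓ=2 ⇒ convergent index 1
k=0  a_k=17  p_k/q_k = 17/1
k=1  a_k=1  p_k/q_k = 18/1
(x₁, y₁) = (18, 1);  18² − 323·1² = 1 ✓
(18+1√323)^2 = 647 + 36√323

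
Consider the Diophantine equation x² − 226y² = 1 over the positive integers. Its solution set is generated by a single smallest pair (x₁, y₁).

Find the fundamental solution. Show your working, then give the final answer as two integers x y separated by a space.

451 30

d=226: √d = [15; 30] (ℓ=1, odd), read p_1/q_1
i=0: a=15 ⇒ p=15, q=1
i=1: a=30 ⇒ p=451, q=30
fundamental: x₁=451, y₁=30  (since 203401 − 226·900 = 1)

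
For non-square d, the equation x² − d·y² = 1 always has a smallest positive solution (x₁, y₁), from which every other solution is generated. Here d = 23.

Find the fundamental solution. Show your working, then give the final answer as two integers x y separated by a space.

d=23: √d = [4; 1,3,1,8] (ℓ=4, even), read p_3/q_3
k=0  a_k=4  p_k/q_k = 4/1
k=1  a_k=1  p_k/q_k = 5/1
k=2  a_k=3  p_k/q_k = 19/4
k=3  a_k=1  p_k/q_k = 24/5
(x₁, y₁) = (24, 5);  24² − 23·5² = 1 ✓

24 5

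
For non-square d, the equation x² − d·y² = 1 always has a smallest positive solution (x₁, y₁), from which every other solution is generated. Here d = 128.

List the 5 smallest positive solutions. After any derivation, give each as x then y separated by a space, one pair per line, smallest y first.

577 51
665857 58854
768398401 67917465
886731088897 78376695756
1023286908188737 90446638984959

[11; 3,5,3,22] for √128; ℓ=4 ⇒ convergent index 3
step 0: (11, 1)  from 11·(1,0) + (0,1)
step 1: (34, 3)  from 3·(11,1) + (1,0)
step 2: (181, 16)  from 5·(34,3) + (11,1)
step 3: (577, 51)  from 3·(181,16) + (34,3)
→ (577, 51).  Check: 577²=332929, 128·51²=332928, difference 1.
(x_2, y_2) = (577·577 + 128·51·51, 577·51 + 51·577) = (665857, 58854)
(x_3, y_3) = (577·665857 + 128·51·58854, 577·58854 + 51·665857) = (768398401, 67917465)
(x_4, y_4) = (577·768398401 + 128·51·67917465, 577·67917465 + 51·768398401) = (886731088897, 78376695756)
(x_5, y_5) = (577·886731088897 + 128·51·78376695756, 577·78376695756 + 51·886731088897) = (1023286908188737, 90446638984959)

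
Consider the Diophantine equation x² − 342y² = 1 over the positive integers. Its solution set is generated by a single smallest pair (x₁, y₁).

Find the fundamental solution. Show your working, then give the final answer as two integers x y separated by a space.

37 2

√342 → a₀=18, period (2,36); ℓ=2 even so k=1
step 0: (18, 1)  from 18·(1,0) + (0,1)
step 1: (37, 2)  from 2·(18,1) + (1,0)
→ (37, 2).  Check: 37²=1369, 342·2²=1368, difference 1.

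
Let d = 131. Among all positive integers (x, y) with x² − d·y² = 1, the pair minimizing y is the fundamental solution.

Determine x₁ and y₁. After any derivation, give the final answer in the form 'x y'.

√131 = [11; 2,4,11,4,2,22, …], period ℓ=6 (even) → k=5
i=0: a=11 ⇒ p=11, q=1
…
i=3: a=11 ⇒ p=1156, q=101
i=4: a=4 ⇒ p=4727, q=413
i=5: a=2 ⇒ p=10610, q=927
fundamental: x₁=10610, y₁=927  (since 112572100 − 131·859329 = 1)

10610 927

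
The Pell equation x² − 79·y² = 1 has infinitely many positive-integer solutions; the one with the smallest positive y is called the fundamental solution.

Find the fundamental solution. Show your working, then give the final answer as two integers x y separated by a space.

80 9

√79 = [8; 1,7,1,16, …], period ℓ=4 (even) → k=3
a_0=8:  p_0=8·1+0=8,  q_0=8·0+1=1
a_1=1:  p_1=1·8+1=9,  q_1=1·1+0=1
a_2=7:  p_2=7·9+8=71,  q_2=7·1+1=8
a_3=1:  p_3=1·71+9=80,  q_3=1·8+1=9
(x₁, y₁) = (80, 9);  80² − 79·9² = 1 ✓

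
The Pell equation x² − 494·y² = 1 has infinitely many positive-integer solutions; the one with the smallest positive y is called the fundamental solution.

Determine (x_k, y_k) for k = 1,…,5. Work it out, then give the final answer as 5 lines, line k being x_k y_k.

73035 3286
10668222449 479986020
1558307253052395 70111557938114
227621940442695115201 10241195267540325960
33248736838906168224357675 1495931392659503855039086

[22; 4,2,2,1,2,1,2,2,4,44] for √494; ℓ=10 ⇒ convergent index 9
step 0: (22, 1)  from 22·(1,0) + (0,1)
…
step 3: (489, 22)  from 2·(200,9) + (89,4)
…
step 5: (1867, 84)  from 2·(689,31) + (489,22)
step 6: (2556, 115)  from 1·(1867,84) + (689,31)
step 7: (6979, 314)  from 2·(2556,115) + (1867,84)
step 8: (16514, 743)  from 2·(6979,314) + (2556,115)
step 9: (73035, 3286)  from 4·(16514,743) + (6979,314)
→ (73035, 3286).  Check: 73035²=5334111225, 494·3286²=5334111224, difference 1.
n=2: (73035,3286)∘(73035,3286) = (73035·73035+494·3286·3286, 73035·3286+3286·73035) = (10668222449,479986020)
n=3: (10668222449,479986020)∘(73035,3286) = (73035·10668222449+494·3286·479986020, 73035·479986020+3286·10668222449) = (1558307253052395,70111557938114)
n=4: (1558307253052395,70111557938114)∘(73035,3286) = (73035·1558307253052395+494·3286·70111557938114, 73035·70111557938114+3286·1558307253052395) = (227621940442695115201,10241195267540325960)
n=5: (227621940442695115201,10241195267540325960)∘(73035,3286) = (73035·227621940442695115201+494·3286·10241195267540325960, 73035·10241195267540325960+3286·227621940442695115201) = (33248736838906168224357675,1495931392659503855039086)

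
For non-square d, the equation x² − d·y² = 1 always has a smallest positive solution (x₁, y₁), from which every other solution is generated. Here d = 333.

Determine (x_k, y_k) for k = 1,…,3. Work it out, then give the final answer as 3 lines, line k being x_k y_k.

73 4
10657 584
1555849 85260

d=333: √d = [18; 4,36] (ℓ=2, even), read p_1/q_1
i=0: a=18 ⇒ p=18, q=1
i=1: a=4 ⇒ p=73, q=4
(x₁, y₁) = (73, 4);  73² − 333·4² = 1 ✓
(73+4√333)^2 = 10657 + 584√333
(73+4√333)^3 = 1555849 + 85260√333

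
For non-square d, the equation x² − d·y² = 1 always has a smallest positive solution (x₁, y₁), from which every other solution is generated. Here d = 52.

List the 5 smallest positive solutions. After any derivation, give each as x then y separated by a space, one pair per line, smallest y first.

d=52: √d = [7; 4,1,2,1,4,14] (ℓ=6, even), read p_5/q_5
step 0: (7, 1)  from 7·(1,0) + (0,1)
…
step 2: (36, 5)  from 1·(29,4) + (7,1)
step 3: (101, 14)  from 2·(36,5) + (29,4)
step 4: (137, 19)  from 1·(101,14) + (36,5)
step 5: (649, 90)  from 4·(137,19) + (101,14)
→ (649, 90).  Check: 649²=421201, 52·90²=421200, difference 1.
n=2: (649,90)∘(649,90) = (649·649+52·90·90, 649·90+90·649) = (842401,116820)
n=3: (842401,116820)∘(649,90) = (649·842401+52·90·116820, 649·116820+90·842401) = (1093435849,151632270)
n=4: (1093435849,151632270)∘(649,90) = (649·1093435849+52·90·151632270, 649·151632270+90·1093435849) = (1419278889601,196818569640)
n=5: (1419278889601,196818569640)∘(649,90) = (649·1419278889601+52·90·196818569640, 649·196818569640+90·1419278889601) = (1842222905266249,255470351760450)

649 90
842401 116820
1093435849 151632270
1419278889601 196818569640
1842222905266249 255470351760450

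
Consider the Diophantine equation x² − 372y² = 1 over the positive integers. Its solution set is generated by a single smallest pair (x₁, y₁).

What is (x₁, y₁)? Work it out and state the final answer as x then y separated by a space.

[19; 3,2,12,2,3,38] for √372; ℓ=6 ⇒ convergent index 5
i=0: a=19 ⇒ p=19, q=1
i=1: a=3 ⇒ p=58, q=3
i=2: a=2 ⇒ p=135, q=7
i=3: a=12 ⇒ p=1678, q=87
i=4: a=2 ⇒ p=3491, q=181
i=5: a=3 ⇒ p=12151, q=630
→ (12151, 630).  Check: 12151²=147646801, 372·630²=147646800, difference 1.

12151 630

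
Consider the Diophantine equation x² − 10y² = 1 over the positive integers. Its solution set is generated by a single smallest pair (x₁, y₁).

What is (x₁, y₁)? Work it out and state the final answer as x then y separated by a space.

d=10: √d = [3; 6] (ℓ=1, odd), read p_1/q_1
i=0: a=3 ⇒ p=3, q=1
i=1: a=6 ⇒ p=19, q=6
(x₁, y₁) = (19, 6);  19² − 10·6² = 1 ✓

19 6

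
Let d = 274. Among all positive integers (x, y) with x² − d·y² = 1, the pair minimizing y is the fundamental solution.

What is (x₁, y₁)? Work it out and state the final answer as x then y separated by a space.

3959299 239190

[16; 1,1,4,4,1,1,32] for √274; ℓ=7 ⇒ convergent index 13
a_0=16:  p_0=16·1+0=16,  q_0=16·0+1=1
a_1=1:  p_1=1·16+1=17,  q_1=1·1+0=1
a_2=1:  p_2=1·17+16=33,  q_2=1·1+1=2
a_3=4:  p_3=4·33+17=149,  q_3=4·2+1=9
a_4=4:  p_4=4·149+33=629,  q_4=4·9+2=38
…
a_6=1:  p_6=1·778+629=1407,  q_6=1·47+38=85
…
a_8=1:  p_8=1·45802+1407=47209,  q_8=1·2767+85=2852
a_9=1:  p_9=1·47209+45802=93011,  q_9=1·2852+2767=5619
a_10=4:  p_10=4·93011+47209=419253,  q_10=4·5619+2852=25328
…
a_12=1:  p_12=1·1770023+419253=2189276,  q_12=1·106931+25328=132259
a_13=1:  p_13=1·2189276+1770023=3959299,  q_13=1·132259+106931=239190
fundamental: x₁=3959299, y₁=239190  (since 15676048571401 − 274·57211856100 = 1)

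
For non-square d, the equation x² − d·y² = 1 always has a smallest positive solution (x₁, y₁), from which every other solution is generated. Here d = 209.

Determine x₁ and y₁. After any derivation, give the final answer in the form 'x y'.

46551 3220

√209 → a₀=14, period (2,5,3,2,3,5,2,28); ℓ=8 even so k=7
step 0: (14, 1)  from 14·(1,0) + (0,1)
…
step 2: (159, 11)  from 5·(29,2) + (14,1)
…
step 5: (4019, 278)  from 3·(1171,81) + (506,35)
step 6: (21266, 1471)  from 5·(4019,278) + (1171,81)
step 7: (46551, 3220)  from 2·(21266,1471) + (4019,278)
fundamental: x₁=46551, y₁=3220  (since 2166995601 − 209·10368400 = 1)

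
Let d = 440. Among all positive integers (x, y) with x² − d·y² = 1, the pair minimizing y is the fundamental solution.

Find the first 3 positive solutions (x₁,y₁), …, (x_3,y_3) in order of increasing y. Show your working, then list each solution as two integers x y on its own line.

21 1
881 42
36981 1763

√440 → a₀=20, period (1,40); ℓ=2 even so k=1
step 0: (20, 1)  from 20·(1,0) + (0,1)
step 1: (21, 1)  from 1·(20,1) + (1,0)
fundamental: x₁=21, y₁=1  (since 441 − 440·1 = 1)
n=2: (21,1)∘(21,1) = (21·21+440·1·1, 21·1+1·21) = (881,42)
n=3: (881,42)∘(21,1) = (21·881+440·1·42, 21·42+1·881) = (36981,1763)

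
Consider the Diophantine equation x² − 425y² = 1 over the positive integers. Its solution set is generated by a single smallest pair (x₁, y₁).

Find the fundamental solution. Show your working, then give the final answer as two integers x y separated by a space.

√425 = [20; 1,1,1,1,1,1,40, …], period ℓ=7 (odd) → k=13
i=0: a=20 ⇒ p=20, q=1
i=1: a=1 ⇒ p=21, q=1
i=2: a=1 ⇒ p=41, q=2
i=3: a=1 ⇒ p=62, q=3
i=4: a=1 ⇒ p=103, q=5
i=5: a=1 ⇒ p=165, q=8
i=6: a=1 ⇒ p=268, q=13
…
i=10: a=1 ⇒ p=33191, q=1610
i=11: a=1 ⇒ p=55229, q=2679
i=12: a=1 ⇒ p=88420, q=4289
i=13: a=1 ⇒ p=143649, q=6968
→ (143649, 6968).  Check: 143649²=20635035201, 425·6968²=20635035200, difference 1.

143649 6968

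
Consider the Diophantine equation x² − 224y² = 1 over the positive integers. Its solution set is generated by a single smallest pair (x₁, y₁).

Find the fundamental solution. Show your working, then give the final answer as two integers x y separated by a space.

15 1

√224 = [14; 1,28, …], period ℓ=2 (even) → k=1
k=0  a_k=14  p_k/q_k = 14/1
k=1  a_k=1  p_k/q_k = 15/1
fundamental: x₁=15, y₁=1  (since 225 − 224·1 = 1)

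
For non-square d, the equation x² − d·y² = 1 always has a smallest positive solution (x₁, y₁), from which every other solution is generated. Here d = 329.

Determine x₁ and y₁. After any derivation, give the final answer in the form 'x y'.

2376415 131016

d=329: √d = [18; 7,4,2,1,1,4,1,1,2,4,7,36] (ℓ=12, even), read p_11/q_11
i=0: a=18 ⇒ p=18, q=1
…
i=5: a=1 ⇒ p=2884, q=159
i=6: a=4 ⇒ p=13241, q=730
i=7: a=1 ⇒ p=16125, q=889
i=8: a=1 ⇒ p=29366, q=1619
i=9: a=2 ⇒ p=74857, q=4127
i=10: a=4 ⇒ p=328794, q=18127
i=11: a=7 ⇒ p=2376415, q=131016
fundamental: x₁=2376415, y₁=131016  (since 5647348252225 − 329·17165192256 = 1)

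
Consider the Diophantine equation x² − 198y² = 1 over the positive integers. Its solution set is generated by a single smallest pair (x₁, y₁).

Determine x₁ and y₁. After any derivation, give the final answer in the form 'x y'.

197 14

d=198: √d = [14; 14,28] (ℓ=2, even), read p_1/q_1
k=0  a_k=14  p_k/q_k = 14/1
k=1  a_k=14  p_k/q_k = 197/14
fundamental: x₁=197, y₁=14  (since 38809 − 198·196 = 1)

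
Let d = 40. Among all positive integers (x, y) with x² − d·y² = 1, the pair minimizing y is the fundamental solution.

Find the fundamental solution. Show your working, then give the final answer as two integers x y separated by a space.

d=40: √d = [6; 3,12] (ℓ=2, even), read p_1/q_1
step 0: (6, 1)  from 6·(1,0) + (0,1)
step 1: (19, 3)  from 3·(6,1) + (1,0)
→ (19, 3).  Check: 19²=361, 40·3²=360, difference 1.

19 3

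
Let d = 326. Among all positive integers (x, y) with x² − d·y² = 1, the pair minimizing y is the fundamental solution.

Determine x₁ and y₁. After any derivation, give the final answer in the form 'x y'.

325 18

[18; 18,36] for √326; ℓ=2 ⇒ convergent index 1
i=0: a=18 ⇒ p=18, q=1
i=1: a=18 ⇒ p=325, q=18
fundamental: x₁=325, y₁=18  (since 105625 − 326·324 = 1)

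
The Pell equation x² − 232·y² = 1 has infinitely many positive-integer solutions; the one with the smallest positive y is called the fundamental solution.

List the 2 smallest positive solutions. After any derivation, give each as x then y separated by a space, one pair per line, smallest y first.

[15; 4,3,7,3,4,30] for √232; ℓ=6 ⇒ convergent index 5
k=0  a_k=15  p_k/q_k = 15/1
k=1  a_k=4  p_k/q_k = 61/4
k=2  a_k=3  p_k/q_k = 198/13
…
k=4  a_k=3  p_k/q_k = 4539/298
k=5  a_k=4  p_k/q_k = 19603/1287
fundamental: x₁=19603, y₁=1287  (since 384277609 − 232·1656369 = 1)
(x_2, y_2) = (19603·19603 + 232·1287·1287, 19603·1287 + 1287·19603) = (768555217, 50458122)

19603 1287
768555217 50458122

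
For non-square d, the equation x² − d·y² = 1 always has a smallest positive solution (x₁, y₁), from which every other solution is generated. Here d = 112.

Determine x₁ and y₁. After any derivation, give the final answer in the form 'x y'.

127 12

d=112: √d = [10; 1,1,2,1,1,20] (ℓ=6, even), read p_5/q_5
i=0: a=10 ⇒ p=10, q=1
i=1: a=1 ⇒ p=11, q=1
i=2: a=1 ⇒ p=21, q=2
i=3: a=2 ⇒ p=53, q=5
i=4: a=1 ⇒ p=74, q=7
i=5: a=1 ⇒ p=127, q=12
(x₁, y₁) = (127, 12);  127² − 112·12² = 1 ✓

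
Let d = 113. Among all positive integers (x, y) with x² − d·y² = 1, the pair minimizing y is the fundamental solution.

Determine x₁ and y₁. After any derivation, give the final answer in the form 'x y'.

d=113: √d = [10; 1,1,1,2,2,1,1,1,20] (ℓ=9, odd), read p_17/q_17
a_0=10:  p_0=10·1+0=10,  q_0=10·0+1=1
a_1=1:  p_1=1·10+1=11,  q_1=1·1+0=1
a_2=1:  p_2=1·11+10=21,  q_2=1·1+1=2
a_3=1:  p_3=1·21+11=32,  q_3=1·2+1=3
a_4=2:  p_4=2·32+21=85,  q_4=2·3+2=8
…
a_6=1:  p_6=1·202+85=287,  q_6=1·19+8=27
a_7=1:  p_7=1·287+202=489,  q_7=1·27+19=46
a_8=1:  p_8=1·489+287=776,  q_8=1·46+27=73
a_9=20:  p_9=20·776+489=16009,  q_9=20·73+46=1506
a_10=1:  p_10=1·16009+776=16785,  q_10=1·1506+73=1579
a_11=1:  p_11=1·16785+16009=32794,  q_11=1·1579+1506=3085
a_12=1:  p_12=1·32794+16785=49579,  q_12=1·3085+1579=4664
a_13=2:  p_13=2·49579+32794=131952,  q_13=2·4664+3085=12413
…
a_15=1:  p_15=1·313483+131952=445435,  q_15=1·29490+12413=41903
a_16=1:  p_16=1·445435+313483=758918,  q_16=1·41903+29490=71393
a_17=1:  p_17=1·758918+445435=1204353,  q_17=1·71393+41903=113296
(x₁, y₁) = (1204353, 113296);  1204353² − 113·113296² = 1 ✓

1204353 113296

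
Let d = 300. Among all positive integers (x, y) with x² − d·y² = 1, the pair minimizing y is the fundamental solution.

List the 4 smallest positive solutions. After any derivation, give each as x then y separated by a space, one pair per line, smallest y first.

1351 78
3650401 210756
9863382151 569462634
26650854921601 1538687826312

√300 → a₀=17, period (3,8,3,34); ℓ=4 even so k=3
step 0: (17, 1)  from 17·(1,0) + (0,1)
step 1: (52, 3)  from 3·(17,1) + (1,0)
step 2: (433, 25)  from 8·(52,3) + (17,1)
step 3: (1351, 78)  from 3·(433,25) + (52,3)
fundamental: x₁=1351, y₁=78  (since 1825201 − 300·6084 = 1)
(x_2, y_2) = (1351·1351 + 300·78·78, 1351·78 + 78·1351) = (3650401, 210756)
(x_3, y_3) = (1351·3650401 + 300·78·210756, 1351·210756 + 78·3650401) = (9863382151, 569462634)
(x_4, y_4) = (1351·9863382151 + 300·78·569462634, 1351·569462634 + 78·9863382151) = (26650854921601, 1538687826312)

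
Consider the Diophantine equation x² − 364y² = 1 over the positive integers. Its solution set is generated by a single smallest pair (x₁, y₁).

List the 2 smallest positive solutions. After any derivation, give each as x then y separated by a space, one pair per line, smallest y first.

4954951 259710
49103078824801 2573700648420

d=364: √d = [19; 12,1,2,3,1,8,1,3,2,1,12,38] (ℓ=12, even), read p_11/q_11
step 0: (19, 1)  from 19·(1,0) + (0,1)
…
step 3: (725, 38)  from 2·(248,13) + (229,12)
…
step 5: (3148, 165)  from 1·(2423,127) + (725,38)
step 6: (27607, 1447)  from 8·(3148,165) + (2423,127)
step 7: (30755, 1612)  from 1·(27607,1447) + (3148,165)
…
step 9: (270499, 14178)  from 2·(119872,6283) + (30755,1612)
step 10: (390371, 20461)  from 1·(270499,14178) + (119872,6283)
step 11: (4954951, 259710)  from 12·(390371,20461) + (270499,14178)
(x₁, y₁) = (4954951, 259710);  4954951² − 364·259710² = 1 ✓
(4954951+259710√364)^2 = 49103078824801 + 2573700648420√364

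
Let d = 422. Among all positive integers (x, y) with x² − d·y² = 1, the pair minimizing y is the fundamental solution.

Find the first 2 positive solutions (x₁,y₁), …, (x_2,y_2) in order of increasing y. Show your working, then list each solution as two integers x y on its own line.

7022501 341850
98631040590001 4801283933700

[20; 1,1,5,2,1,…,1,1,40] for √422; ℓ=14 ⇒ convergent index 13
i=0: a=20 ⇒ p=20, q=1
i=1: a=1 ⇒ p=21, q=1
i=2: a=1 ⇒ p=41, q=2
i=3: a=5 ⇒ p=226, q=11
i=4: a=2 ⇒ p=493, q=24
i=5: a=1 ⇒ p=719, q=35
i=6: a=3 ⇒ p=2650, q=129
i=7: a=20 ⇒ p=53719, q=2615
i=8: a=3 ⇒ p=163807, q=7974
i=9: a=1 ⇒ p=217526, q=10589
…
i=12: a=1 ⇒ p=3810680, q=185501
i=13: a=1 ⇒ p=7022501, q=341850
(x₁, y₁) = (7022501, 341850);  7022501² − 422·341850² = 1 ✓
k=2:  x_2 = 7022501·7022501+422·341850·341850 = 98631040590001,  y_2 = 7022501·341850+341850·7022501 = 4801283933700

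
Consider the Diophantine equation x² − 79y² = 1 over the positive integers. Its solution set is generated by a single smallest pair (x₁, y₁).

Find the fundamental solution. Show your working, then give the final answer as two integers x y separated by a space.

80 9

√79 = [8; 1,7,1,16, …], period ℓ=4 (even) → k=3
k=0  a_k=8  p_k/q_k = 8/1
k=1  a_k=1  p_k/q_k = 9/1
k=2  a_k=7  p_k/q_k = 71/8
k=3  a_k=1  p_k/q_k = 80/9
fundamental: x₁=80, y₁=9  (since 6400 − 79·81 = 1)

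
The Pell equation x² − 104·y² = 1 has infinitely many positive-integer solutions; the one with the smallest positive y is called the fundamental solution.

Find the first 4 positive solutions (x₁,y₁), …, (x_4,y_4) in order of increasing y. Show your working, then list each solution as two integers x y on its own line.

[10; 5,20] for √104; ℓ=2 ⇒ convergent index 1
a_0=10:  p_0=10·1+0=10,  q_0=10·0+1=1
a_1=5:  p_1=5·10+1=51,  q_1=5·1+0=5
fundamental: x₁=51, y₁=5  (since 2601 − 104·25 = 1)
k=2:  x_2 = 51·51+104·5·5 = 5201,  y_2 = 51·5+5·51 = 510
k=3:  x_3 = 51·5201+104·5·510 = 530451,  y_3 = 51·510+5·5201 = 52015
k=4:  x_4 = 51·530451+104·5·52015 = 54100801,  y_4 = 51·52015+5·530451 = 5305020

51 5
5201 510
530451 52015
54100801 5305020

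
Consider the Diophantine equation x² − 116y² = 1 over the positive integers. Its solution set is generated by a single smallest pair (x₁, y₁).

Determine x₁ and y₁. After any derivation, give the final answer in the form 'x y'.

9801 910

[10; 1,3,2,1,4,1,2,3,1,20] for √116; ℓ=10 ⇒ convergent index 9
a_0=10:  p_0=10·1+0=10,  q_0=10·0+1=1
a_1=1:  p_1=1·10+1=11,  q_1=1·1+0=1
…
a_3=2:  p_3=2·43+11=97,  q_3=2·4+1=9
a_4=1:  p_4=1·97+43=140,  q_4=1·9+4=13
a_5=4:  p_5=4·140+97=657,  q_5=4·13+9=61
a_6=1:  p_6=1·657+140=797,  q_6=1·61+13=74
a_7=2:  p_7=2·797+657=2251,  q_7=2·74+61=209
a_8=3:  p_8=3·2251+797=7550,  q_8=3·209+74=701
a_9=1:  p_9=1·7550+2251=9801,  q_9=1·701+209=910
(x₁, y₁) = (9801, 910);  9801² − 116·910² = 1 ✓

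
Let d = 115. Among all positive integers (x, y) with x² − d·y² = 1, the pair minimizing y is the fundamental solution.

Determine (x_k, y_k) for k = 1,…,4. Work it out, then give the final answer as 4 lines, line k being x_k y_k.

1126 105
2535751 236460
5710510126 532507815
12860066268001 1199207362920

[10; 1,2,1,1,1,1,1,2,1,20] for √115; ℓ=10 ⇒ convergent index 9
k=0  a_k=10  p_k/q_k = 10/1
k=1  a_k=1  p_k/q_k = 11/1
…
k=3  a_k=1  p_k/q_k = 43/4
…
k=5  a_k=1  p_k/q_k = 118/11
…
k=8  a_k=2  p_k/q_k = 815/76
k=9  a_k=1  p_k/q_k = 1126/105
→ (1126, 105).  Check: 1126²=1267876, 115·105²=1267875, difference 1.
(1126+105√115)^2 = 2535751 + 236460√115
(1126+105√115)^3 = 5710510126 + 532507815√115
(1126+105√115)^4 = 12860066268001 + 1199207362920√115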